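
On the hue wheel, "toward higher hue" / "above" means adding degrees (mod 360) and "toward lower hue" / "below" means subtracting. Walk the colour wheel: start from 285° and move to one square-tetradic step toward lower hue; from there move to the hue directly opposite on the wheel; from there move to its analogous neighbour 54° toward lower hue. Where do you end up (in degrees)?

square ↓ −90°: 285 − 90 = 195°
complement +180°: 195 + 180 = 375 → 375 − 360 = 15°
analog 54° ↓ −54°: 15 − 54 = -39 → -39 + 360 = 321°

321°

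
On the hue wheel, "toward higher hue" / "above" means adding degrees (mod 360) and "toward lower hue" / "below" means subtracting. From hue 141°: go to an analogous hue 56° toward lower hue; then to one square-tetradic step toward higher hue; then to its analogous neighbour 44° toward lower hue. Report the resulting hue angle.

131°

141 − 56 = 85°   (analog 56° ↓)
85 + 90 = 175°   (square ↑)
175 − 44 = 131°   (analog 44° ↓)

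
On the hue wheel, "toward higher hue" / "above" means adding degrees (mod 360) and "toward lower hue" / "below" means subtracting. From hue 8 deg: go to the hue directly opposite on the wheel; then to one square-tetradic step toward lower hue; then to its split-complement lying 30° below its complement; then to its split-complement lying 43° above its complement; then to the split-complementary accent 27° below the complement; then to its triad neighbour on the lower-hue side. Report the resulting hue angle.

144°

complement +180°: 8 + 180 = 188°
square ↓ −90°: 188 − 90 = 98°
split-comp 30° ↓ +150°: 98 + 150 = 248°
split-comp 43° ↑ +223°: 248 + 223 = 471 → 471 − 360 = 111°
split-comp 27° ↓ +153°: 111 + 153 = 264°
triadic ↓ −120°: 264 − 120 = 144°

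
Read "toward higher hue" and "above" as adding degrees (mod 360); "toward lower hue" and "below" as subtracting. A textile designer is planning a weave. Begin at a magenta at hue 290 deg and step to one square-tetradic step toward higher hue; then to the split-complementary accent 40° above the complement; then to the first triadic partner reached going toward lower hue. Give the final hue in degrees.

120°

+90° (square ↑): 290 + 90 = 380 → 380 − 360 = 20°
+220° (split-comp 40° ↑): 20 + 220 = 240°
−120° (triadic ↓): 240 − 120 = 120°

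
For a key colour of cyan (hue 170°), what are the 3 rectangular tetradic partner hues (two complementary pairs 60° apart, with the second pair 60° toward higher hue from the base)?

A rectangular tetradic uses two complementary pairs 60° apart: offsets 0°, 60°, 180°, 240°.
170 + 60 = 230°
170 + 180 = 350°
170 + 240 = 410 → 410 − 360 = 50°

230°, 350°, and 50°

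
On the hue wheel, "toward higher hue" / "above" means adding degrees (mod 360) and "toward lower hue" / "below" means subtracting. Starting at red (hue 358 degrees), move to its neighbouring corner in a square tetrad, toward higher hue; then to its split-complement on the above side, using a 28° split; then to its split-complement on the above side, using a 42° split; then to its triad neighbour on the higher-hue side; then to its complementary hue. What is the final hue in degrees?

98°

square ↑ +90°: 358 + 90 = 448 → 448 − 360 = 88°
split-comp 28° ↑ +208°: 88 + 208 = 296°
split-comp 42° ↑ +222°: 296 + 222 = 518 → 518 − 360 = 158°
triadic ↑ +120°: 158 + 120 = 278°
complement +180°: 278 + 180 = 458 → 458 − 360 = 98°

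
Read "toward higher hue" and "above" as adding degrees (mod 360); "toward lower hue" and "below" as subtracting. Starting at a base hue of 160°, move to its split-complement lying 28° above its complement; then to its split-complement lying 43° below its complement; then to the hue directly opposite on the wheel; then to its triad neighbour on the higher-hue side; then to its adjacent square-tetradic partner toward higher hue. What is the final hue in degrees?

175°

160 + 208 = 368 → 368 − 360 = 8°   (split-comp 28° ↑)
8 + 137 = 145°   (split-comp 43° ↓)
145 + 180 = 325°   (complement)
325 + 120 = 445 → 445 − 360 = 85°   (triadic ↑)
85 + 90 = 175°   (square ↑)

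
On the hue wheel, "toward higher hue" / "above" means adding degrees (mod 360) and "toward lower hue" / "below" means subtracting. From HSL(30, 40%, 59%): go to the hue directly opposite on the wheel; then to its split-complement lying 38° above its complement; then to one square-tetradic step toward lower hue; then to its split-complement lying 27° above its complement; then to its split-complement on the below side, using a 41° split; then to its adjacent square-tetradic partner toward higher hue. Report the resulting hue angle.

54°

complement +180°: 30 + 180 = 210°
split-comp 38° ↑ +218°: 210 + 218 = 428 → 428 − 360 = 68°
square ↓ −90°: 68 − 90 = -22 → -22 + 360 = 338°
split-comp 27° ↑ +207°: 338 + 207 = 545 → 545 − 360 = 185°
split-comp 41° ↓ +139°: 185 + 139 = 324°
square ↑ +90°: 324 + 90 = 414 → 414 − 360 = 54°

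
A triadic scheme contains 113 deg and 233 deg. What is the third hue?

353°

A triad spaces three hues 120° apart.
The full set is {113°, 233°, 353°}.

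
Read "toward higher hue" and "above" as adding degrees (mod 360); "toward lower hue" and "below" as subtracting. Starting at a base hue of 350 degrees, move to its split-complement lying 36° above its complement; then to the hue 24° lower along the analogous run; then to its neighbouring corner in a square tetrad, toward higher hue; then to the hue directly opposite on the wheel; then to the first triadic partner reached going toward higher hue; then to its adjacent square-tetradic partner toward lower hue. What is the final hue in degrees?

122°

350 + 216 = 566 → 566 − 360 = 206°   (split-comp 36° ↑)
206 − 24 = 182°   (analog 24° ↓)
182 + 90 = 272°   (square ↑)
272 + 180 = 452 → 452 − 360 = 92°   (complement)
92 + 120 = 212°   (triadic ↑)
212 − 90 = 122°   (square ↓)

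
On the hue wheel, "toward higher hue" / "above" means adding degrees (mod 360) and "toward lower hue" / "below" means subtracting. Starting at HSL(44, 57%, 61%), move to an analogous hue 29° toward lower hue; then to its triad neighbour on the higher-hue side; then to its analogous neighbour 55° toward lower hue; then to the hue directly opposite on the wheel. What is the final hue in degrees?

260°

−29° (analog 29° ↓): 44 − 29 = 15°
+120° (triadic ↑): 15 + 120 = 135°
−55° (analog 55° ↓): 135 − 55 = 80°
+180° (complement): 80 + 180 = 260°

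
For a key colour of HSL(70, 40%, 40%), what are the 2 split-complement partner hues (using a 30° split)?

Split-complementary hues sit 30° either side of the complement.
Complement of 70°: 70 + 180 = 250°
250 − 30 = 220°
250 + 30 = 280°

220° and 280°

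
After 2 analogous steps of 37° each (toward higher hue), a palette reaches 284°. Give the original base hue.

210°

2 steps of 37° (toward higher hue) give a net shift of +74°.
Start = end − shift: 284 − 74 = 210°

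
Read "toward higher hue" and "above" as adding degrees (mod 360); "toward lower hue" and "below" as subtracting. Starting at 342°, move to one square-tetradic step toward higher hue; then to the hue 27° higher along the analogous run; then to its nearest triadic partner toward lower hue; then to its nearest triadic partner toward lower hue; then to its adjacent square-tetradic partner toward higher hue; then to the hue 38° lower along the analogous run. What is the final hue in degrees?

342 + 90 = 432 → 432 − 360 = 72°   (square ↑)
72 + 27 = 99°   (analog 27° ↑)
99 − 120 = -21 → -21 + 360 = 339°   (triadic ↓)
339 − 120 = 219°   (triadic ↓)
219 + 90 = 309°   (square ↑)
309 − 38 = 271°   (analog 38° ↓)

271°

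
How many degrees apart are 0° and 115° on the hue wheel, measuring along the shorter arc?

|0 − 115| = 115.
115 ≤ 180, so the shorter arc is 115°.

115°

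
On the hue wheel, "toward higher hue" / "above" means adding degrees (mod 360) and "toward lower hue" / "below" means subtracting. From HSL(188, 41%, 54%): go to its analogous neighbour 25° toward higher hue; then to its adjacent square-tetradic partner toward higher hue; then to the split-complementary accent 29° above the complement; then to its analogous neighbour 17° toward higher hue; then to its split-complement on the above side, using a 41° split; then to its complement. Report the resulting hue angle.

+25° (analog 25° ↑): 188 + 25 = 213°
+90° (square ↑): 213 + 90 = 303°
+209° (split-comp 29° ↑): 303 + 209 = 512 → 512 − 360 = 152°
+17° (analog 17° ↑): 152 + 17 = 169°
+221° (split-comp 41° ↑): 169 + 221 = 390 → 390 − 360 = 30°
+180° (complement): 30 + 180 = 210°

210°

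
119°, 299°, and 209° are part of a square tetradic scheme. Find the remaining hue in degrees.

29°

A square tetradic scheme places four hues every 90°.
The full set through 119° is {29°, 119°, 209°, 299°}.
Given {119°, 209°, 299°}, the missing hue is 29°.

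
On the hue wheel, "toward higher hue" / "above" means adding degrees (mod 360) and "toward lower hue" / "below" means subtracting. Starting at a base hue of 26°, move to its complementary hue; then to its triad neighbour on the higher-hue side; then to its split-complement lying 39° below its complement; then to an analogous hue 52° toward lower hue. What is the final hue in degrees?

55°

complement +180°: 26 + 180 = 206°
triadic ↑ +120°: 206 + 120 = 326°
split-comp 39° ↓ +141°: 326 + 141 = 467 → 467 − 360 = 107°
analog 52° ↓ −52°: 107 − 52 = 55°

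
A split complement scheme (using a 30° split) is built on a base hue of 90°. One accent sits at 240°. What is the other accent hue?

Split-complementary hues sit 30° either side of the complement.
Complement of the base 90°: 90 + 180 = 270°
The given accent 240° is 30° one side of 270°; the other accent sits 30° the other side: 270 + 30 = 300°

300°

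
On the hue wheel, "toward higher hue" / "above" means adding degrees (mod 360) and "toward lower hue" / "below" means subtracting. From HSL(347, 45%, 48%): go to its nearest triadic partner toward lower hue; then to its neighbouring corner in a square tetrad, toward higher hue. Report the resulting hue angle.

triadic ↓ −120°: 347 − 120 = 227°
square ↑ +90°: 227 + 90 = 317°

317°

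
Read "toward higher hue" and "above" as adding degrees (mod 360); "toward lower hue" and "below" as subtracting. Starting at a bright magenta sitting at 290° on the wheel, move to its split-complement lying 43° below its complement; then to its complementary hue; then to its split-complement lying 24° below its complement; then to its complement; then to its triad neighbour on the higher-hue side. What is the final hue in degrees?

343°

290 + 137 = 427 → 427 − 360 = 67°   (split-comp 43° ↓)
67 + 180 = 247°   (complement)
247 + 156 = 403 → 403 − 360 = 43°   (split-comp 24° ↓)
43 + 180 = 223°   (complement)
223 + 120 = 343°   (triadic ↑)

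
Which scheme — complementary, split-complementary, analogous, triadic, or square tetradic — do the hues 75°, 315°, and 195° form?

triadic

Sort the hues: 75°, 195°, 315°.
Successive gaps around the wheel: 120°, 120°, 120°.
Three hues equally spaced 120° apart form a triad.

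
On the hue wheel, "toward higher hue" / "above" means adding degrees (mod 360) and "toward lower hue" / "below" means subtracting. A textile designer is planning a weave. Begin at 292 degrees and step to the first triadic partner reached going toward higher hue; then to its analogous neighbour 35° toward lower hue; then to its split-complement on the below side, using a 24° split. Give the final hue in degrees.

173°

+120° (triadic ↑): 292 + 120 = 412 → 412 − 360 = 52°
−35° (analog 35° ↓): 52 − 35 = 17°
+156° (split-comp 24° ↓): 17 + 156 = 173°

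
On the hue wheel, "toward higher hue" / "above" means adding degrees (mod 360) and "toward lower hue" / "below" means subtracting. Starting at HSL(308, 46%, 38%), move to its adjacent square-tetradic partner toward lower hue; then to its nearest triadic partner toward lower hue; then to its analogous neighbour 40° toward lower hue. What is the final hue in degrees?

square ↓ −90°: 308 − 90 = 218°
triadic ↓ −120°: 218 − 120 = 98°
analog 40° ↓ −40°: 98 − 40 = 58°

58°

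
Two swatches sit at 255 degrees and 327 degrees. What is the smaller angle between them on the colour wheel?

72°

|255 − 327| = 72.
72 ≤ 180, so the shorter arc is 72°.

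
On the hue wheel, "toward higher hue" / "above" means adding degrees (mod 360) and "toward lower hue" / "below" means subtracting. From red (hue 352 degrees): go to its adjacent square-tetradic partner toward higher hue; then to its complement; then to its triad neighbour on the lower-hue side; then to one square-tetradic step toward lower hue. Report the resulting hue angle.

52°

352 + 90 = 442 → 442 − 360 = 82°   (square ↑)
82 + 180 = 262°   (complement)
262 − 120 = 142°   (triadic ↓)
142 − 90 = 52°   (square ↓)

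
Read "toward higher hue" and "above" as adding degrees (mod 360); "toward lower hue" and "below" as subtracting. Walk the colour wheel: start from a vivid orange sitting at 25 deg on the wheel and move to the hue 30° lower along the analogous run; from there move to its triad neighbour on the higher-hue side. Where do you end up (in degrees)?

25 − 30 = -5 → -5 + 360 = 355°   (analog 30° ↓)
355 + 120 = 475 → 475 − 360 = 115°   (triadic ↑)

115°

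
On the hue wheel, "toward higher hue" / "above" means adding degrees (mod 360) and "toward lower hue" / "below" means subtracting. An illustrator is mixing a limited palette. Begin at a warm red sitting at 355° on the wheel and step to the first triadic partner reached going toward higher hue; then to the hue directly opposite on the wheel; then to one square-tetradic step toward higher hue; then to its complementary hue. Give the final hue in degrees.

triadic ↑ +120°: 355 + 120 = 475 → 475 − 360 = 115°
complement +180°: 115 + 180 = 295°
square ↑ +90°: 295 + 90 = 385 → 385 − 360 = 25°
complement +180°: 25 + 180 = 205°

205°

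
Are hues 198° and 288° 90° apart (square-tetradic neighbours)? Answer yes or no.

yes

Angular distance: |198 − 288| = 90 = 90°.
90° apart (square-tetradic neighbours) requires 90°.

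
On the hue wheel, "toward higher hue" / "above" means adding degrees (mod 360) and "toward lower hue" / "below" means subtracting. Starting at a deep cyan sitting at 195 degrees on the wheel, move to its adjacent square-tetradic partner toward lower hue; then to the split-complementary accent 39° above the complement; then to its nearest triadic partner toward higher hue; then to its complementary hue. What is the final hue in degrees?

195 − 90 = 105°   (square ↓)
105 + 219 = 324°   (split-comp 39° ↑)
324 + 120 = 444 → 444 − 360 = 84°   (triadic ↑)
84 + 180 = 264°   (complement)

264°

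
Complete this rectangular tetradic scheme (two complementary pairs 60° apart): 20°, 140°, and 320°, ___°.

A rectangular tetradic uses two complementary pairs 60° apart: offsets 0°, 60°, 180°, 240°.
Among {20°, 140°, 320°}, 140° and 320° are a 180° pair.
The remaining hue 20° needs its own complement: 20 + 180 = 200°

200°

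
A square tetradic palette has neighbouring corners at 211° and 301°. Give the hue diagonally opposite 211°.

31°

A square tetradic scheme places four hues 90° apart; opposite corners are 180° apart.
211 + 180 = 391 → 391 − 360 = 31°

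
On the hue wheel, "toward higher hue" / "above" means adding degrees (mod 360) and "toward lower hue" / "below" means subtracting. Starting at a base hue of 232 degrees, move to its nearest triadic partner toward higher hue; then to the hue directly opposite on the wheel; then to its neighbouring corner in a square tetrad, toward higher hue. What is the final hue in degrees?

+120° (triadic ↑): 232 + 120 = 352°
+180° (complement): 352 + 180 = 532 → 532 − 360 = 172°
+90° (square ↑): 172 + 90 = 262°

262°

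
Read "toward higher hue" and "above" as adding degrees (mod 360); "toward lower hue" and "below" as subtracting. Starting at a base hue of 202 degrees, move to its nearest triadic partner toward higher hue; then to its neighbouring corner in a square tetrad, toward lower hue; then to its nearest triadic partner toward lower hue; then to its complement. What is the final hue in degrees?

292°

202 + 120 = 322°   (triadic ↑)
322 − 90 = 232°   (square ↓)
232 − 120 = 112°   (triadic ↓)
112 + 180 = 292°   (complement)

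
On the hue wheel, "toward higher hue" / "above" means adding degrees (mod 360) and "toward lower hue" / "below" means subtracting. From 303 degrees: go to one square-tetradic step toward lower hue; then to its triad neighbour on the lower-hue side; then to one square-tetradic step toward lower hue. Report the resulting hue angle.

−90° (square ↓): 303 − 90 = 213°
−120° (triadic ↓): 213 − 120 = 93°
−90° (square ↓): 93 − 90 = 3°

3°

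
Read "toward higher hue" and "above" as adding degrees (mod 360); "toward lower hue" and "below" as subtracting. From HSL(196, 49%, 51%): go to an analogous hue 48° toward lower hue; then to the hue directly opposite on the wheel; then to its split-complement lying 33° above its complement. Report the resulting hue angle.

analog 48° ↓ −48°: 196 − 48 = 148°
complement +180°: 148 + 180 = 328°
split-comp 33° ↑ +213°: 328 + 213 = 541 → 541 − 360 = 181°

181°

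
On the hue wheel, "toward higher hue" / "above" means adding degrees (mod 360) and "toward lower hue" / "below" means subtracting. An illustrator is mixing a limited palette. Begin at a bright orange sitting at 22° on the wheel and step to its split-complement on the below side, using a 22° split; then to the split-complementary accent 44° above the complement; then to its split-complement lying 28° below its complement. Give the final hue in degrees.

196°

split-comp 22° ↓ +158°: 22 + 158 = 180°
split-comp 44° ↑ +224°: 180 + 224 = 404 → 404 − 360 = 44°
split-comp 28° ↓ +152°: 44 + 152 = 196°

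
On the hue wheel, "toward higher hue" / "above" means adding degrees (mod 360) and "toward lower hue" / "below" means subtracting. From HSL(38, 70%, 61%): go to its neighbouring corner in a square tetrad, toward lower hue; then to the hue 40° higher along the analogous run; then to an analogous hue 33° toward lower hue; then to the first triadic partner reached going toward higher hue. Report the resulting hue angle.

75°

square ↓ −90°: 38 − 90 = -52 → -52 + 360 = 308°
analog 40° ↑ +40°: 308 + 40 = 348°
analog 33° ↓ −33°: 348 − 33 = 315°
triadic ↑ +120°: 315 + 120 = 435 → 435 − 360 = 75°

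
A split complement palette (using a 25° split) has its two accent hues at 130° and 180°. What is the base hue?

335°

The accents sit 25° either side of the complement, so the complement is their short-arc midpoint on the wheel.
Short-arc midpoint of 130° and 180°: 155°.
Base is 180° from the complement: 155 − 180 = -25 → -25 + 360 = 335°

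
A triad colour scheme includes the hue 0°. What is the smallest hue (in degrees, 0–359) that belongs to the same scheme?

0°

A triad places three hues 120° apart.
The full set through 0° is {0°, 120°, 240°}.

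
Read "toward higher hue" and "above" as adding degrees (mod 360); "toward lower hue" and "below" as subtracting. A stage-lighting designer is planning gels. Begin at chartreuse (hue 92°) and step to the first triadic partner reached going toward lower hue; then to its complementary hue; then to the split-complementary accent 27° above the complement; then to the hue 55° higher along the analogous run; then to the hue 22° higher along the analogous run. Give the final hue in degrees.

−120° (triadic ↓): 92 − 120 = -28 → -28 + 360 = 332°
+180° (complement): 332 + 180 = 512 → 512 − 360 = 152°
+207° (split-comp 27° ↑): 152 + 207 = 359°
+55° (analog 55° ↑): 359 + 55 = 414 → 414 − 360 = 54°
+22° (analog 22° ↑): 54 + 22 = 76°

76°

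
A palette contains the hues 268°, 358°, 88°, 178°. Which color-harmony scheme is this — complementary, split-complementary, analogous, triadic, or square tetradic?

Sort the hues: 88°, 178°, 268°, 358°.
Successive gaps around the wheel: 90°, 90°, 90°, 90°.
Four hues every 90° form a square tetradic scheme.

square tetradic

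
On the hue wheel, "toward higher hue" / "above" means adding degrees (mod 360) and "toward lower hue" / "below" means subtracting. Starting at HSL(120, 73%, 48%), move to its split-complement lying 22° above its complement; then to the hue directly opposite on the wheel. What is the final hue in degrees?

120 + 202 = 322°   (split-comp 22° ↑)
322 + 180 = 502 → 502 − 360 = 142°   (complement)

142°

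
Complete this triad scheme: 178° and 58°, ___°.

A triad places three hues 120° apart.
The full set through 58° is {58°, 178°, 298°}.
Given {58°, 178°}, the missing hue is 298°.

298°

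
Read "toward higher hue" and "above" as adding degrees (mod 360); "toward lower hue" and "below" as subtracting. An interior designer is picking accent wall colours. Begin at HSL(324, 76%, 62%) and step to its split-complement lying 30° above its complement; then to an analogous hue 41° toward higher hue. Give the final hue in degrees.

215°

split-comp 30° ↑ +210°: 324 + 210 = 534 → 534 − 360 = 174°
analog 41° ↑ +41°: 174 + 41 = 215°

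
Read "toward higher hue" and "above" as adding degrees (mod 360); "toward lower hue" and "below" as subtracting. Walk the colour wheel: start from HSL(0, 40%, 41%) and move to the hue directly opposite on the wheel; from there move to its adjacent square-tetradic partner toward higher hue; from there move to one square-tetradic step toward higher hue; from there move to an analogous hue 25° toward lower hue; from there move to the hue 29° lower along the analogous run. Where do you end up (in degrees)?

306°

0 + 180 = 180°   (complement)
180 + 90 = 270°   (square ↑)
270 + 90 = 360 → 360 − 360 = 0°   (square ↑)
0 − 25 = -25 → -25 + 360 = 335°   (analog 25° ↓)
335 − 29 = 306°   (analog 29° ↓)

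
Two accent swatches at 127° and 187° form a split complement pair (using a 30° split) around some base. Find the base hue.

The accents sit 30° either side of the complement, so the complement is their short-arc midpoint on the wheel.
Short-arc midpoint of 127° and 187°: 157°.
Base is 180° from the complement: 157 − 180 = -23 → -23 + 360 = 337°

337°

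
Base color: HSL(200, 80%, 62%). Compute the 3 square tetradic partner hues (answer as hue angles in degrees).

A square tetradic scheme places four hues every 90°.
200 + 90 = 290°
200 + 180 = 380 → 380 − 360 = 20°
200 + 270 = 470 → 470 − 360 = 110°

290°, 20° and 110°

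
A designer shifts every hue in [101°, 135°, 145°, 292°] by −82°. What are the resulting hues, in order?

19°, 53°, 63°, 210°

101 − 82 = 19°
135 − 82 = 53°
145 − 82 = 63°
292 − 82 = 210°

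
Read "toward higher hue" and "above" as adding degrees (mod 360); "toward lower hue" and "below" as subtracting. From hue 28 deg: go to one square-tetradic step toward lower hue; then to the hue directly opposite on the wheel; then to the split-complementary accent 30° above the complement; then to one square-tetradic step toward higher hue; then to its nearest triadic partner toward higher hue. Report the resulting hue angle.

178°

square ↓ −90°: 28 − 90 = -62 → -62 + 360 = 298°
complement +180°: 298 + 180 = 478 → 478 − 360 = 118°
split-comp 30° ↑ +210°: 118 + 210 = 328°
square ↑ +90°: 328 + 90 = 418 → 418 − 360 = 58°
triadic ↑ +120°: 58 + 120 = 178°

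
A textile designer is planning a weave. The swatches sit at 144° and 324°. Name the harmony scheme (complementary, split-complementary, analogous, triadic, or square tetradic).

Sort the hues: 144°, 324°.
Successive gaps around the wheel: 180°, 180°.
Two hues 180° apart are complementary.

complementary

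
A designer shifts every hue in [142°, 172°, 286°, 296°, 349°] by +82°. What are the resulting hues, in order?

142 + 82 = 224°
172 + 82 = 254°
286 + 82 = 368 → 368 − 360 = 8°
296 + 82 = 378 → 378 − 360 = 18°
349 + 82 = 431 → 431 − 360 = 71°

224°, 254°, 8°, 18°, 71°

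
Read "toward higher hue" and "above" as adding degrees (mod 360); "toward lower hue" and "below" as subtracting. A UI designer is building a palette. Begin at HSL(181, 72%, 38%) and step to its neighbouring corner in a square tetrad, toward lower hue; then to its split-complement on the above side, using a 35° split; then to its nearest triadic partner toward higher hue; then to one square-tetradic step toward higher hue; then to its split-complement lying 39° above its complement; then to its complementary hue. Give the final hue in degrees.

195°

181 − 90 = 91°   (square ↓)
91 + 215 = 306°   (split-comp 35° ↑)
306 + 120 = 426 → 426 − 360 = 66°   (triadic ↑)
66 + 90 = 156°   (square ↑)
156 + 219 = 375 → 375 − 360 = 15°   (split-comp 39° ↑)
15 + 180 = 195°   (complement)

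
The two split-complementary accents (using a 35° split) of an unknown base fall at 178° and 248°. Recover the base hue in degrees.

33°

The accents sit 35° either side of the complement, so the complement is their short-arc midpoint on the wheel.
Short-arc midpoint of 178° and 248°: 213°.
Base is 180° from the complement: 213 − 180 = 33°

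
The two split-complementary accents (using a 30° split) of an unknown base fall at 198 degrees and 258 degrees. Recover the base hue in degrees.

48°

The accents sit 30° either side of the complement, so the complement is their short-arc midpoint on the wheel.
Short-arc midpoint of 198° and 258°: 228°.
Base is 180° from the complement: 228 − 180 = 48°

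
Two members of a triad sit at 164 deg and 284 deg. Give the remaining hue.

A triad spaces three hues 120° apart.
The full set is {44°, 164°, 284°}.

44°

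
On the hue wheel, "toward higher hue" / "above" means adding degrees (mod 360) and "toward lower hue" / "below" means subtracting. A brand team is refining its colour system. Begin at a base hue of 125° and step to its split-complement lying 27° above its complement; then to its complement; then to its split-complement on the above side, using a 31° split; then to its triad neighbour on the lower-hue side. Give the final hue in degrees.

split-comp 27° ↑ +207°: 125 + 207 = 332°
complement +180°: 332 + 180 = 512 → 512 − 360 = 152°
split-comp 31° ↑ +211°: 152 + 211 = 363 → 363 − 360 = 3°
triadic ↓ −120°: 3 − 120 = -117 → -117 + 360 = 243°

243°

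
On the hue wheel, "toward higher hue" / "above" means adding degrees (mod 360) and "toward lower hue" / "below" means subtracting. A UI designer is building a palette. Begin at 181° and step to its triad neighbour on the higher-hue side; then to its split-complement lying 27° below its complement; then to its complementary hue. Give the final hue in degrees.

181 + 120 = 301°   (triadic ↑)
301 + 153 = 454 → 454 − 360 = 94°   (split-comp 27° ↓)
94 + 180 = 274°   (complement)

274°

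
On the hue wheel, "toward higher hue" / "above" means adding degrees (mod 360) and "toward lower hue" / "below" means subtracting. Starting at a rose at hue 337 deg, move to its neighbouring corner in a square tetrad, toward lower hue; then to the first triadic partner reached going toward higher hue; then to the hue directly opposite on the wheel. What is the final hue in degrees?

187°

337 − 90 = 247°   (square ↓)
247 + 120 = 367 → 367 − 360 = 7°   (triadic ↑)
7 + 180 = 187°   (complement)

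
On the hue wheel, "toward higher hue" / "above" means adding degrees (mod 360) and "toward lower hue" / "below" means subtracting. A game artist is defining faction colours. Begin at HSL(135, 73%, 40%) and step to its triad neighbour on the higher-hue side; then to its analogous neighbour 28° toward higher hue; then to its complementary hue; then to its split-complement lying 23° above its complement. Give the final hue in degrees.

306°

+120° (triadic ↑): 135 + 120 = 255°
+28° (analog 28° ↑): 255 + 28 = 283°
+180° (complement): 283 + 180 = 463 → 463 − 360 = 103°
+203° (split-comp 23° ↑): 103 + 203 = 306°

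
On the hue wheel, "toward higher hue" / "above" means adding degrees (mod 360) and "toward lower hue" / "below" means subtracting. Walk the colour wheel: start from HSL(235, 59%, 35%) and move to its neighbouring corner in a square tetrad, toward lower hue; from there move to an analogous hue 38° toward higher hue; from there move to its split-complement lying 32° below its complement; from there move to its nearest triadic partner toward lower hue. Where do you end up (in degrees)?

211°

square ↓ −90°: 235 − 90 = 145°
analog 38° ↑ +38°: 145 + 38 = 183°
split-comp 32° ↓ +148°: 183 + 148 = 331°
triadic ↓ −120°: 331 − 120 = 211°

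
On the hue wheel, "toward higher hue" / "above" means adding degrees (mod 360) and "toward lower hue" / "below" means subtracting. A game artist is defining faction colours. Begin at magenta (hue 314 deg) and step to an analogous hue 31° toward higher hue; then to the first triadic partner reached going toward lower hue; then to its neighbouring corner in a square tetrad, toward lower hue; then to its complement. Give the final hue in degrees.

analog 31° ↑ +31°: 314 + 31 = 345°
triadic ↓ −120°: 345 − 120 = 225°
square ↓ −90°: 225 − 90 = 135°
complement +180°: 135 + 180 = 315°

315°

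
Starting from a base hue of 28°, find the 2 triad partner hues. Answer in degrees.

148° and 268°

A triad places three hues 120° apart.
28 + 120 = 148°
28 + 240 = 268°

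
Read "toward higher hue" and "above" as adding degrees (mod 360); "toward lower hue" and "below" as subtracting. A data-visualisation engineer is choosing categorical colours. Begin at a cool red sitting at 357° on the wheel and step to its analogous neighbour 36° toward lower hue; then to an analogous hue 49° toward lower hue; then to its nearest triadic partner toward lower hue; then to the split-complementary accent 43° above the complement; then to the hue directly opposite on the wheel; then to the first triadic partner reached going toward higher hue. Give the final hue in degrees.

315°

analog 36° ↓ −36°: 357 − 36 = 321°
analog 49° ↓ −49°: 321 − 49 = 272°
triadic ↓ −120°: 272 − 120 = 152°
split-comp 43° ↑ +223°: 152 + 223 = 375 → 375 − 360 = 15°
complement +180°: 15 + 180 = 195°
triadic ↑ +120°: 195 + 120 = 315°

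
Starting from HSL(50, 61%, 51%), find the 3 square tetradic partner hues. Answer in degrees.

50 + 90 = 140°
50 + 180 = 230°
50 + 270 = 320°

140°, 230° and 320°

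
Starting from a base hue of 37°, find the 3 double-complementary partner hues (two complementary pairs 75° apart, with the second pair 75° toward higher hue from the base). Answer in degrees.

A rectangular tetradic uses two complementary pairs 75° apart: offsets 0°, 75°, 180°, 255°.
37 + 75 = 112°
37 + 180 = 217°
37 + 255 = 292°

112°, 217° and 292°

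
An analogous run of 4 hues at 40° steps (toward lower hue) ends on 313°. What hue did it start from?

73°

3 steps of 40° (toward lower hue) give a net shift of −120°.
Start = end − shift: 313 + 120 = 433 → 433 − 360 = 73°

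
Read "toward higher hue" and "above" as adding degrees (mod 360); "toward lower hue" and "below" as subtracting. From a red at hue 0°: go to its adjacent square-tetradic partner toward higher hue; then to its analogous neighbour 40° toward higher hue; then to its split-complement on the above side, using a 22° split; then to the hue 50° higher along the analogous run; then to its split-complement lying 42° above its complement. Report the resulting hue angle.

+90° (square ↑): 0 + 90 = 90°
+40° (analog 40° ↑): 90 + 40 = 130°
+202° (split-comp 22° ↑): 130 + 202 = 332°
+50° (analog 50° ↑): 332 + 50 = 382 → 382 − 360 = 22°
+222° (split-comp 42° ↑): 22 + 222 = 244°

244°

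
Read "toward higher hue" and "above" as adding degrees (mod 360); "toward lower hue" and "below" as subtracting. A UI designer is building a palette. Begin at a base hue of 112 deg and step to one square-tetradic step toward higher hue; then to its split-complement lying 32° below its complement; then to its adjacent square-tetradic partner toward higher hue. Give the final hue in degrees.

square ↑ +90°: 112 + 90 = 202°
split-comp 32° ↓ +148°: 202 + 148 = 350°
square ↑ +90°: 350 + 90 = 440 → 440 − 360 = 80°

80°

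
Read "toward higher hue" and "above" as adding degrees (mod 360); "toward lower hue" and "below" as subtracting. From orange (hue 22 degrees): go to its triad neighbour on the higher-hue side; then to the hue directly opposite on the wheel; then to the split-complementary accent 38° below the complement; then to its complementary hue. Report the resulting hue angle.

22 + 120 = 142°   (triadic ↑)
142 + 180 = 322°   (complement)
322 + 142 = 464 → 464 − 360 = 104°   (split-comp 38° ↓)
104 + 180 = 284°   (complement)

284°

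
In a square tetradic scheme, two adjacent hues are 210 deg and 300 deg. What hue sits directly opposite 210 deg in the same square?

A square tetradic scheme places four hues 90° apart; opposite corners are 180° apart.
210 + 180 = 390 → 390 − 360 = 30°

30°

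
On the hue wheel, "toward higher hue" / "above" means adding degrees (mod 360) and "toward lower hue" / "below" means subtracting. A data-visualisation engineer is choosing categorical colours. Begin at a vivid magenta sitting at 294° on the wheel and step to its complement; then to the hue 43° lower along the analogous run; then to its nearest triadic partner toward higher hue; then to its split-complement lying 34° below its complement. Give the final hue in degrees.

337°

complement +180°: 294 + 180 = 474 → 474 − 360 = 114°
analog 43° ↓ −43°: 114 − 43 = 71°
triadic ↑ +120°: 71 + 120 = 191°
split-comp 34° ↓ +146°: 191 + 146 = 337°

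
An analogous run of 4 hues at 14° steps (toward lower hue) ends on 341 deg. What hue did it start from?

3 steps of 14° (toward lower hue) give a net shift of −42°.
Start = end − shift: 341 + 42 = 383 → 383 − 360 = 23°

23°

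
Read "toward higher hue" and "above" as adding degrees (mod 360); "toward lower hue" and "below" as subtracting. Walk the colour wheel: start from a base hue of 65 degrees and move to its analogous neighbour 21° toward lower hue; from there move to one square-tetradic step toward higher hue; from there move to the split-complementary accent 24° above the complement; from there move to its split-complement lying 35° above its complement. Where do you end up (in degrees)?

analog 21° ↓ −21°: 65 − 21 = 44°
square ↑ +90°: 44 + 90 = 134°
split-comp 24° ↑ +204°: 134 + 204 = 338°
split-comp 35° ↑ +215°: 338 + 215 = 553 → 553 − 360 = 193°

193°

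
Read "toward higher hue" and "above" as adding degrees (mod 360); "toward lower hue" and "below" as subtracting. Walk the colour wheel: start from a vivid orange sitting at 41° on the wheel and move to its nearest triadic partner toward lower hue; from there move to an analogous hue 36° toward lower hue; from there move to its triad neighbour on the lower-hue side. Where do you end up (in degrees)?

41 − 120 = -79 → -79 + 360 = 281°   (triadic ↓)
281 − 36 = 245°   (analog 36° ↓)
245 − 120 = 125°   (triadic ↓)

125°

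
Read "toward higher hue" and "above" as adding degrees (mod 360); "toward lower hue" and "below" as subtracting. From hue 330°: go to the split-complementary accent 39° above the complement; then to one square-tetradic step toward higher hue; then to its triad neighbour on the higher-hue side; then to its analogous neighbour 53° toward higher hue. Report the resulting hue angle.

92°

+219° (split-comp 39° ↑): 330 + 219 = 549 → 549 − 360 = 189°
+90° (square ↑): 189 + 90 = 279°
+120° (triadic ↑): 279 + 120 = 399 → 399 − 360 = 39°
+53° (analog 53° ↑): 39 + 53 = 92°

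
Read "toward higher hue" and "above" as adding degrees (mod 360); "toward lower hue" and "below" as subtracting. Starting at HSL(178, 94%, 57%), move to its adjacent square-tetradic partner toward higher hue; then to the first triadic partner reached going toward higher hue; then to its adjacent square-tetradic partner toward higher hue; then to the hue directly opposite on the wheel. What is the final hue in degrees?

298°

+90° (square ↑): 178 + 90 = 268°
+120° (triadic ↑): 268 + 120 = 388 → 388 − 360 = 28°
+90° (square ↑): 28 + 90 = 118°
+180° (complement): 118 + 180 = 298°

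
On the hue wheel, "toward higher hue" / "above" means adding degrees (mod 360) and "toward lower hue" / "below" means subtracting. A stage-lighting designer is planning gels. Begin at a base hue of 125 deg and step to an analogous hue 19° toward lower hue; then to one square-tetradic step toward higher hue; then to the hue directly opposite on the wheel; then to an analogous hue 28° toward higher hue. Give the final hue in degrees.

44°

analog 19° ↓ −19°: 125 − 19 = 106°
square ↑ +90°: 106 + 90 = 196°
complement +180°: 196 + 180 = 376 → 376 − 360 = 16°
analog 28° ↑ +28°: 16 + 28 = 44°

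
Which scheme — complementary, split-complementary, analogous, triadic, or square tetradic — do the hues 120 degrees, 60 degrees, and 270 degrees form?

Sort the hues: 60°, 120°, 270°.
Successive gaps around the wheel: 60°, 150°, 150°.
Two 150° gaps and one 60° gap — a base hue opposite a pair of accents 30° either side of its complement — is the split-complementary pattern.

split-complementary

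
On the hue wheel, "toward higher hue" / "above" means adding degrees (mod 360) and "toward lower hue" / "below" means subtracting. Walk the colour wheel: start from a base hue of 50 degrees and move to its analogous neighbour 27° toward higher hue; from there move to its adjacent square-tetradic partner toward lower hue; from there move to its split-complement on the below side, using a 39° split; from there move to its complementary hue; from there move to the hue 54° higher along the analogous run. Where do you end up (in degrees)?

2°

analog 27° ↑ +27°: 50 + 27 = 77°
square ↓ −90°: 77 − 90 = -13 → -13 + 360 = 347°
split-comp 39° ↓ +141°: 347 + 141 = 488 → 488 − 360 = 128°
complement +180°: 128 + 180 = 308°
analog 54° ↑ +54°: 308 + 54 = 362 → 362 − 360 = 2°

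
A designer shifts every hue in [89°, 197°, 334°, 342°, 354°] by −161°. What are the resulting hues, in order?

288°, 36°, 173°, 181°, 193°

89 − 161 = -72 → -72 + 360 = 288°
197 − 161 = 36°
334 − 161 = 173°
342 − 161 = 181°
354 − 161 = 193°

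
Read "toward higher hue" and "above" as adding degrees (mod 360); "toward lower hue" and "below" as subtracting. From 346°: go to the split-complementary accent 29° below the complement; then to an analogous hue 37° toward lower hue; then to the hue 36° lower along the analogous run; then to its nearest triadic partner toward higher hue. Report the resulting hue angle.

184°

346 + 151 = 497 → 497 − 360 = 137°   (split-comp 29° ↓)
137 − 37 = 100°   (analog 37° ↓)
100 − 36 = 64°   (analog 36° ↓)
64 + 120 = 184°   (triadic ↑)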